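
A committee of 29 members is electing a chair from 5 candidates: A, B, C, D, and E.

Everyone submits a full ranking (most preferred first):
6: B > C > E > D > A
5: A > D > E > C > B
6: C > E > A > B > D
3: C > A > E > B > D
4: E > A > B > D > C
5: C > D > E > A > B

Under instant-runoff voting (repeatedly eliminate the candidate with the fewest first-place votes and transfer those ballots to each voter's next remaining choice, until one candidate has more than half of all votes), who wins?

C

Round 1: A 5, B 6, C 14, D 0, E 4. D eliminated.
Round 2: A 5, B 6, C 14, E 4. E eliminated.
Round 3: A 9, B 6, C 14. B eliminated.
Round 4: A 9, C 20. C has a majority (≥15).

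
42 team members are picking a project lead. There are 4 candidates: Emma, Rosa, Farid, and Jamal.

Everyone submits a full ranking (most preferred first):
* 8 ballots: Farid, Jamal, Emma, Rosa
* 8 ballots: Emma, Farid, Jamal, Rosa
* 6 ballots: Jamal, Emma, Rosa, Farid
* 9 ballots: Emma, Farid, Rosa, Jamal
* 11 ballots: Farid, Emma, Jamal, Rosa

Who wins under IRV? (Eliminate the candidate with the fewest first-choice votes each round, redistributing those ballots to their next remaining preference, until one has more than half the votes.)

Emma

Round 1: Emma 17, Rosa 0, Farid 19, Jamal 6. Rosa eliminated.
Round 2: Emma 17, Farid 19, Jamal 6. Jamal eliminated.
Round 3: Emma 23, Farid 19. Emma has a majority (≥22).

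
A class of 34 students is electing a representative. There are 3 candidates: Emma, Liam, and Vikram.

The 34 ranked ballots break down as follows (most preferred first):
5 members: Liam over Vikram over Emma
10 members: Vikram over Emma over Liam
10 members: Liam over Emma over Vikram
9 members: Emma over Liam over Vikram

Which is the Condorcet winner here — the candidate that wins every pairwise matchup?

Emma vs Liam: 19–15
Emma vs Vikram: 19–15
Emma beats every other candidate.

Emma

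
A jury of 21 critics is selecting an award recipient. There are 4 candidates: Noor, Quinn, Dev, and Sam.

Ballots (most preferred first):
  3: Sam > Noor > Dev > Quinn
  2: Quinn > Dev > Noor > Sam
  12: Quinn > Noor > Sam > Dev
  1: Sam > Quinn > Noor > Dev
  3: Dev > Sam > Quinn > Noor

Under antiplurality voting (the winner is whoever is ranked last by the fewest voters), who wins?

Last-place votes: Noor 3, Quinn 3, Dev 13, Sam 2.

Sam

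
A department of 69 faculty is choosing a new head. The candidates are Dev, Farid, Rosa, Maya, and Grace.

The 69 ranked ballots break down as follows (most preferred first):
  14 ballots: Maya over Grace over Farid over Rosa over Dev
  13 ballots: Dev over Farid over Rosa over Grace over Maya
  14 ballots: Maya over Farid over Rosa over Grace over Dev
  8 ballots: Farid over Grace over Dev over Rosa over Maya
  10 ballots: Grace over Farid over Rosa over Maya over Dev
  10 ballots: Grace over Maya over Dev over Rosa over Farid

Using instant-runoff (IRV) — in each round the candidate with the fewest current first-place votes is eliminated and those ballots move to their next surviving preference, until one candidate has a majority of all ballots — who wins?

Round 1: Dev 13, Farid 8, Rosa 0, Maya 28, Grace 20. Rosa eliminated.
Round 2: Dev 13, Farid 8, Maya 28, Grace 20. Farid eliminated.
Round 3: Dev 13, Maya 28, Grace 28. Dev eliminated.
Round 4: Maya 28, Grace 41. Grace has a majority (≥35).

Grace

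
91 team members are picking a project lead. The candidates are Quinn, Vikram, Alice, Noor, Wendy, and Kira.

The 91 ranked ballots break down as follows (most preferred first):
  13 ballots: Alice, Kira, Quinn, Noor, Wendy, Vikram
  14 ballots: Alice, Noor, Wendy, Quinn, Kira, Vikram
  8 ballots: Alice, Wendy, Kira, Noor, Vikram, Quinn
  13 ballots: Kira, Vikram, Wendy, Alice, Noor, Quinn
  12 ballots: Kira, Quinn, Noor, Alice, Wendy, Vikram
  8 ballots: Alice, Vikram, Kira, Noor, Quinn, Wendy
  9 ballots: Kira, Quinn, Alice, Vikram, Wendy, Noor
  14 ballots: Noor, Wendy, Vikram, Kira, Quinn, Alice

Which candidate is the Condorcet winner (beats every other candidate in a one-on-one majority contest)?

Kira vs Quinn: 77–14
Kira vs Vikram: 69–22
Kira vs Alice: 48–43
Kira vs Noor: 63–28
Kira vs Wendy: 55–36
Kira beats every other candidate.

Kira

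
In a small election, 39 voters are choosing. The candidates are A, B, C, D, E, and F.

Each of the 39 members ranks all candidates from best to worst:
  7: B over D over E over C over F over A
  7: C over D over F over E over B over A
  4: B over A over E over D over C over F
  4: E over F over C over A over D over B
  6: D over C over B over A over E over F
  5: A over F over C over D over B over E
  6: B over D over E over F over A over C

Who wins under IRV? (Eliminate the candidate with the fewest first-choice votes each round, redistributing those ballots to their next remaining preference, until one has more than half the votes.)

C

Round 1: A 5, B 17, C 7, D 6, E 4, F 0. F eliminated.
Round 2: A 5, B 17, C 7, D 6, E 4. E eliminated.
Round 3: A 5, B 17, C 11, D 6. A eliminated.
Round 4: B 17, C 16, D 6. D eliminated.
Round 5: B 17, C 22. C has a majority (≥20).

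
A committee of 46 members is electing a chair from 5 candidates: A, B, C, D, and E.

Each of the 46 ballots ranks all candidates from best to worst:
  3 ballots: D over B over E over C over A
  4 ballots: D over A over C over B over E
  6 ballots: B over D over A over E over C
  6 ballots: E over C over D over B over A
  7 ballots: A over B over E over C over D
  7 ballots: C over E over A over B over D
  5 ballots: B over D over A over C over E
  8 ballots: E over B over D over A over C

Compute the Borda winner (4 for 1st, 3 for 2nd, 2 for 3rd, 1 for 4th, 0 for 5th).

A: 3×0 + 4×3 + 6×2 + 6×0 + 7×4 + 7×2 + 5×2 + 8×1 = 84
B: 3×3 + 4×1 + 6×4 + 6×1 + 7×3 + 7×1 + 5×4 + 8×3 = 115
C: 3×1 + 4×2 + 6×0 + 6×3 + 7×1 + 7×4 + 5×1 + 8×0 = 69
D: 3×4 + 4×4 + 6×3 + 6×2 + 7×0 + 7×0 + 5×3 + 8×2 = 89
E: 3×2 + 4×0 + 6×1 + 6×4 + 7×2 + 7×3 + 5×0 + 8×4 = 103

B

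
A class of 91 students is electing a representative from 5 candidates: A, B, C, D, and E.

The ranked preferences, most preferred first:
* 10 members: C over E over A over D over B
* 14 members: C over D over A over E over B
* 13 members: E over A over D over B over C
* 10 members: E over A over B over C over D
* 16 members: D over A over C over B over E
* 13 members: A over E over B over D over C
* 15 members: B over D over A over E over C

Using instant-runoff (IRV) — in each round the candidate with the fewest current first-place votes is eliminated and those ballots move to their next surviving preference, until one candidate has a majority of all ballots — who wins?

E

Round 1: A 13, B 15, C 24, D 16, E 23. A eliminated.
Round 2: B 15, C 24, D 16, E 36. B eliminated.
Round 3: C 24, D 31, E 36. C eliminated.
Round 4: D 45, E 46. E has a majority (≥46).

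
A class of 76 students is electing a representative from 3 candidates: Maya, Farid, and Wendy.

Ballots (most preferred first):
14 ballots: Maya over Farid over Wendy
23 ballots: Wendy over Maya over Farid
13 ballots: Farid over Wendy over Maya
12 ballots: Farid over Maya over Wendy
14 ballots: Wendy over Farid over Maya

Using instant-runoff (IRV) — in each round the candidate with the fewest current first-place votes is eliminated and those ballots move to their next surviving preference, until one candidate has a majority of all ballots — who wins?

Farid

Round 1: Maya 14, Farid 25, Wendy 37. Maya eliminated.
Round 2: Farid 39, Wendy 37. Farid has a majority (≥39).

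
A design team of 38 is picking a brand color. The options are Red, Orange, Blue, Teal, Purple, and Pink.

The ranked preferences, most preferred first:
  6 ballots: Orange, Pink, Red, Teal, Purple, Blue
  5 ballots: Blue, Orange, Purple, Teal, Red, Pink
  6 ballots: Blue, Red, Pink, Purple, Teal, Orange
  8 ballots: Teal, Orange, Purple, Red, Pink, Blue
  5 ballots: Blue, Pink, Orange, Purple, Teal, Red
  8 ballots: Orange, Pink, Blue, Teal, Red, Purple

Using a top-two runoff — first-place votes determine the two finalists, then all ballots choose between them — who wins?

Orange

Round 1 first-place votes: Red 0, Orange 14, Blue 16, Teal 8, Purple 0, Pink 0. Blue and Orange advance.
Runoff: Blue is ranked above Orange on 16 ballots, Orange above Blue on 22.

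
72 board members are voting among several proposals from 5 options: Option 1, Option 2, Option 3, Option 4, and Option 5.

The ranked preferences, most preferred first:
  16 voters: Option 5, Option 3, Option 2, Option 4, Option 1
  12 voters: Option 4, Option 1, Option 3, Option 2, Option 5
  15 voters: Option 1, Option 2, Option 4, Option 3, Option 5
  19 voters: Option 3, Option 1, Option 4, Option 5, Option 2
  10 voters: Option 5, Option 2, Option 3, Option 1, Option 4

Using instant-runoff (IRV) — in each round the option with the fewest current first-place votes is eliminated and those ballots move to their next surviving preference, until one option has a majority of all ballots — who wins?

Option 1

Round 1: Option 1 15, Option 2 0, Option 3 19, Option 4 12, Option 5 26. Option 2 eliminated.
Round 2: Option 1 15, Option 3 19, Option 4 12, Option 5 26. Option 4 eliminated.
Round 3: Option 1 27, Option 3 19, Option 5 26. Option 3 eliminated.
Round 4: Option 1 46, Option 5 26. Option 1 has a majority (≥37).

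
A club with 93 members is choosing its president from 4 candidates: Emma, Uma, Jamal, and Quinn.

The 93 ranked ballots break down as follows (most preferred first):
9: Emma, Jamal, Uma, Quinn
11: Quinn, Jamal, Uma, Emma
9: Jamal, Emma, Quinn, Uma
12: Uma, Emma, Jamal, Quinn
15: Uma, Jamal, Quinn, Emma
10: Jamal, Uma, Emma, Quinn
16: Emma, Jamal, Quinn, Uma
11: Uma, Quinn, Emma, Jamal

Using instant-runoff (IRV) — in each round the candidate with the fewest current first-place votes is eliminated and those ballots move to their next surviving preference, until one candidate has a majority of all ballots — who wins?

Jamal

Round 1: Emma 25, Uma 38, Jamal 19, Quinn 11. Quinn eliminated.
Round 2: Emma 25, Uma 38, Jamal 30. Emma eliminated.
Round 3: Uma 38, Jamal 55. Jamal has a majority (≥47).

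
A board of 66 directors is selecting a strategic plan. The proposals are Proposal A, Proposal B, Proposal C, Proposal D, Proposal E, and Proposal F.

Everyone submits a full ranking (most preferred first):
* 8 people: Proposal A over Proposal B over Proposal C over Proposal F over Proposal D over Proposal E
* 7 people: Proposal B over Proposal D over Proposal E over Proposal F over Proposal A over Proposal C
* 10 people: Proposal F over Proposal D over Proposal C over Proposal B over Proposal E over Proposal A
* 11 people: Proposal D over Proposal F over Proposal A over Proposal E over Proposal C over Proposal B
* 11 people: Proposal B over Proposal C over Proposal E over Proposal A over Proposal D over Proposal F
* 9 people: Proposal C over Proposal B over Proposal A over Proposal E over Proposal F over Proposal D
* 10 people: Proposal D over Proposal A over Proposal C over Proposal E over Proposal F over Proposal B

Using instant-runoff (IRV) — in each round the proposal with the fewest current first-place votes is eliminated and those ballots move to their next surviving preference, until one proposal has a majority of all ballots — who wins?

Round 1: Proposal A 8, Proposal B 18, Proposal C 9, Proposal D 21, Proposal E 0, Proposal F 10. Proposal E eliminated.
Round 2: Proposal A 8, Proposal B 18, Proposal C 9, Proposal D 21, Proposal F 10. Proposal A eliminated.
Round 3: Proposal B 26, Proposal C 9, Proposal D 21, Proposal F 10. Proposal C eliminated.
Round 4: Proposal B 35, Proposal D 21, Proposal F 10. Proposal B has a majority (≥34).

Proposal B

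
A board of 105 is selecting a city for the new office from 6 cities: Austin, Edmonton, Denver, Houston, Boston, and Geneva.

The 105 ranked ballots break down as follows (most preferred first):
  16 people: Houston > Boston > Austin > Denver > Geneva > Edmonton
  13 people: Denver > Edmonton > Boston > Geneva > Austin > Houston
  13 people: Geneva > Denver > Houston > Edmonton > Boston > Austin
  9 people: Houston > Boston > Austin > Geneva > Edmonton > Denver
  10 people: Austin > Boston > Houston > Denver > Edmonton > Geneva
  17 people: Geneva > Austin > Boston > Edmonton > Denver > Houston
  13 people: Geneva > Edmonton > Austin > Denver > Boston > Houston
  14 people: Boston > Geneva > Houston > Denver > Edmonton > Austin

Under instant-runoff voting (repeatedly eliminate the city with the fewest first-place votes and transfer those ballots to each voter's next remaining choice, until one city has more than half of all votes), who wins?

Boston

Round 1: Austin 10, Edmonton 0, Denver 13, Houston 25, Boston 14, Geneva 43. Edmonton eliminated.
Round 2: Austin 10, Denver 13, Houston 25, Boston 14, Geneva 43. Austin eliminated.
Round 3: Denver 13, Houston 25, Boston 24, Geneva 43. Denver eliminated.
Round 4: Houston 25, Boston 37, Geneva 43. Houston eliminated.
Round 5: Boston 62, Geneva 43. Boston has a majority (≥53).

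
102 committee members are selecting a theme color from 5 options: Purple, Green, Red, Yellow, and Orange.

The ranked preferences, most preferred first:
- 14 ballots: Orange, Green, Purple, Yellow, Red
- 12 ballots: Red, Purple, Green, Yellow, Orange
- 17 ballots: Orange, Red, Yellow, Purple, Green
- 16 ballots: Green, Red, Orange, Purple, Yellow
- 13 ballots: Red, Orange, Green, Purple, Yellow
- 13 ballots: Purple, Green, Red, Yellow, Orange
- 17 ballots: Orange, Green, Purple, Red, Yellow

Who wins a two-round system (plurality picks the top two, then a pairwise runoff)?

Red

Round 1 first-place votes: Purple 13, Green 16, Red 25, Yellow 0, Orange 48. Orange and Red advance.
Runoff: Orange is ranked above Red on 48 ballots, Red above Orange on 54.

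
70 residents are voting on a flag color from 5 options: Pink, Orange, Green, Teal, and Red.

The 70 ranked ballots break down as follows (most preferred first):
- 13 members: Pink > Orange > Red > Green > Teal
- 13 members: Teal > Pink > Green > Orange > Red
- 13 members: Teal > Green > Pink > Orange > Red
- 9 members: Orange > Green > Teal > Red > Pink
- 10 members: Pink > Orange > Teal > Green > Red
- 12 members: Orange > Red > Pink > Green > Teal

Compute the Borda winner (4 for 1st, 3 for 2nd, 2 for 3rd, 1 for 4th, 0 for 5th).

Pink: 13×4 + 13×3 + 13×2 + 9×0 + 10×4 + 12×2 = 181
Orange: 13×3 + 13×1 + 13×1 + 9×4 + 10×3 + 12×4 = 179
Green: 13×1 + 13×2 + 13×3 + 9×3 + 10×1 + 12×1 = 127
Teal: 13×0 + 13×4 + 13×4 + 9×2 + 10×2 + 12×0 = 142
Red: 13×2 + 13×0 + 13×0 + 9×1 + 10×0 + 12×3 = 71

Pink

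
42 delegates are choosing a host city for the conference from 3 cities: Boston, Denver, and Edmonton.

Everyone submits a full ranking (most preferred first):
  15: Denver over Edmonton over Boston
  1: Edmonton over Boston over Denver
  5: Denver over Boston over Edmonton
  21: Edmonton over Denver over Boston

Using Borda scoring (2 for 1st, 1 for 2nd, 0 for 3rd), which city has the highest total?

Boston: 15×0 + 1×1 + 5×1 + 21×0 = 6
Denver: 15×2 + 1×0 + 5×2 + 21×1 = 61
Edmonton: 15×1 + 1×2 + 5×0 + 21×2 = 59

Denver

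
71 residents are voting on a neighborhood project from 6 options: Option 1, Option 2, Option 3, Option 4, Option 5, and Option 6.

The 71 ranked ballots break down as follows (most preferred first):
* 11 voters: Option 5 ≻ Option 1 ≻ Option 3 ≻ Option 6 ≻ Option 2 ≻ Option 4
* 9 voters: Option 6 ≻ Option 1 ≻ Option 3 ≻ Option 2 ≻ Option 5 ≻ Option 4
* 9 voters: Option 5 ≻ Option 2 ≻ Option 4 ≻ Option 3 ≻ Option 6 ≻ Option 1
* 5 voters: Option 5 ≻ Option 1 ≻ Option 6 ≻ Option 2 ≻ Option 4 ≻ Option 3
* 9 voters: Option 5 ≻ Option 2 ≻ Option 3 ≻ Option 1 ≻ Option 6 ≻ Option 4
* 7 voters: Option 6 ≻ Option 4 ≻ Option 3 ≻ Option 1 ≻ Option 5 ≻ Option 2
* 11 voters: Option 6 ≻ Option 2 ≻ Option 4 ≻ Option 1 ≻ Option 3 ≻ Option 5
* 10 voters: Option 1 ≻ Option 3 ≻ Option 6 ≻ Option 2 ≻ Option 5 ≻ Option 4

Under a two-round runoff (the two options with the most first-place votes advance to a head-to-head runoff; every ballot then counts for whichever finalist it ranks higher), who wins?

Round 1 first-place votes: Option 1 10, Option 2 0, Option 3 0, Option 4 0, Option 5 34, Option 6 27. Option 5 and Option 6 advance.
Runoff: Option 5 is ranked above Option 6 on 34 ballots, Option 6 above Option 5 on 37.

Option 6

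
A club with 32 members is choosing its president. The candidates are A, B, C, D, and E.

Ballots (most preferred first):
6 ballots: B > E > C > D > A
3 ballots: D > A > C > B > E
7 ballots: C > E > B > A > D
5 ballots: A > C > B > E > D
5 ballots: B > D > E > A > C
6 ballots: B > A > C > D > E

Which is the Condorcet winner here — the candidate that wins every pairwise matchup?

B

B vs A: 24–8
B vs C: 17–15
B vs D: 29–3
B vs E: 25–7
B beats every other candidate.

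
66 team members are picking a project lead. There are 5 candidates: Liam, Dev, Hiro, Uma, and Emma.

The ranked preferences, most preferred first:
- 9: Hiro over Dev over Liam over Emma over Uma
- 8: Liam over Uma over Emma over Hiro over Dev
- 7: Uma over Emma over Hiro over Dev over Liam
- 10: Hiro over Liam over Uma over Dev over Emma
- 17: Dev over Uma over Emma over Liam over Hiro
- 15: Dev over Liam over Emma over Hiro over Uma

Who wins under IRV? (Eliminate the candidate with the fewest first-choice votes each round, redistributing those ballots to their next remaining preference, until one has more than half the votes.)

Round 1: Liam 8, Dev 32, Hiro 19, Uma 7, Emma 0. Emma eliminated.
Round 2: Liam 8, Dev 32, Hiro 19, Uma 7. Uma eliminated.
Round 3: Liam 8, Dev 32, Hiro 26. Liam eliminated.
Round 4: Dev 32, Hiro 34. Hiro has a majority (≥34).

Hiro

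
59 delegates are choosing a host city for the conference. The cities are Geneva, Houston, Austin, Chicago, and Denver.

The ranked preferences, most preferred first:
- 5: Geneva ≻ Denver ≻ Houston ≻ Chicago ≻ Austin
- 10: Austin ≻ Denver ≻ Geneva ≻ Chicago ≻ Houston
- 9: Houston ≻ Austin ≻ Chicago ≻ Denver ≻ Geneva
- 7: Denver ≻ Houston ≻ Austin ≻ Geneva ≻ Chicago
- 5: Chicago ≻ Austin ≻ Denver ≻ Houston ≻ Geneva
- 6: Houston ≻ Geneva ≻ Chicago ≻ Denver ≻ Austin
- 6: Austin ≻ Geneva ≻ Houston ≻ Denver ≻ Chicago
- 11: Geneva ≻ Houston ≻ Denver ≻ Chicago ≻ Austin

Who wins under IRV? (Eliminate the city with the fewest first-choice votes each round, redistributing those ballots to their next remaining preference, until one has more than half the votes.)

Houston

Round 1: Geneva 16, Houston 15, Austin 16, Chicago 5, Denver 7. Chicago eliminated.
Round 2: Geneva 16, Houston 15, Austin 21, Denver 7. Denver eliminated.
Round 3: Geneva 16, Houston 22, Austin 21. Geneva eliminated.
Round 4: Houston 38, Austin 21. Houston has a majority (≥30).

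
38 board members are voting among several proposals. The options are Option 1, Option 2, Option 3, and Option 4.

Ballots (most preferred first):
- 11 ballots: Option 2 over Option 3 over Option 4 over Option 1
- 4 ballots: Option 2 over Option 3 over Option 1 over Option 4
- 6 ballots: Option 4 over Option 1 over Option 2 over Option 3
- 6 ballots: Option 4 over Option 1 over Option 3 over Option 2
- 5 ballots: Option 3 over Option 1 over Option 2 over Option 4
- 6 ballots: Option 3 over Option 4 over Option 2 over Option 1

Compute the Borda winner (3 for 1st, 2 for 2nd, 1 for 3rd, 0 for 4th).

Option 1: 11×0 + 4×1 + 6×2 + 6×2 + 5×2 + 6×0 = 38
Option 2: 11×3 + 4×3 + 6×1 + 6×0 + 5×1 + 6×1 = 62
Option 3: 11×2 + 4×2 + 6×0 + 6×1 + 5×3 + 6×3 = 69
Option 4: 11×1 + 4×0 + 6×3 + 6×3 + 5×0 + 6×2 = 59

Option 3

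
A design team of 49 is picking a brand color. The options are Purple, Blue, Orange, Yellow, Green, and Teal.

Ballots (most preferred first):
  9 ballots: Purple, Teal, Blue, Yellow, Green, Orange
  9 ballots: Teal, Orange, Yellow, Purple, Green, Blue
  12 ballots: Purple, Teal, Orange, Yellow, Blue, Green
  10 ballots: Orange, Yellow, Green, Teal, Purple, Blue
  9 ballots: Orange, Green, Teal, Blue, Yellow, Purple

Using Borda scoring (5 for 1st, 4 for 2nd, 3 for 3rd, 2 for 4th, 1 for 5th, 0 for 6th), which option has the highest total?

Purple: 9×5 + 9×2 + 12×5 + 10×1 + 9×0 = 133
Blue: 9×3 + 9×0 + 12×1 + 10×0 + 9×2 = 57
Orange: 9×0 + 9×4 + 12×3 + 10×5 + 9×5 = 167
Yellow: 9×2 + 9×3 + 12×2 + 10×4 + 9×1 = 118
Green: 9×1 + 9×1 + 12×0 + 10×3 + 9×4 = 84
Teal: 9×4 + 9×5 + 12×4 + 10×2 + 9×3 = 176

Teal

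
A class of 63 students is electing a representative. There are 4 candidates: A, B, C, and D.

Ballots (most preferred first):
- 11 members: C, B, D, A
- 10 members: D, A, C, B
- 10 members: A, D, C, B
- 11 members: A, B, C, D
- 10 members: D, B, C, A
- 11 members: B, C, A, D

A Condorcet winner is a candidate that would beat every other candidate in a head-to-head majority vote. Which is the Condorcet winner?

B

B vs A: 32–31
B vs C: 32–31
B vs D: 33–30
B beats every other candidate.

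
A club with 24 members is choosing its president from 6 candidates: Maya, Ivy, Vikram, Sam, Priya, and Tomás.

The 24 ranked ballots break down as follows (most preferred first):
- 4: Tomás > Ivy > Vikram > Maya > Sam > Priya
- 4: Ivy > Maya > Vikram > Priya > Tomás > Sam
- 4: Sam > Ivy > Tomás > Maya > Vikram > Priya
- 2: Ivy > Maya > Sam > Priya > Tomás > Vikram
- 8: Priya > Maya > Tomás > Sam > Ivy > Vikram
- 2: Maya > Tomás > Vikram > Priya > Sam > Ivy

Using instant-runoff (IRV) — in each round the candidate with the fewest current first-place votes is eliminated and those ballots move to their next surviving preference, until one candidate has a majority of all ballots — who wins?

Round 1: Maya 2, Ivy 6, Vikram 0, Sam 4, Priya 8, Tomás 4. Vikram eliminated.
Round 2: Maya 2, Ivy 6, Sam 4, Priya 8, Tomás 4. Maya eliminated.
Round 3: Ivy 6, Sam 4, Priya 8, Tomás 6. Sam eliminated.
Round 4: Ivy 10, Priya 8, Tomás 6. Tomás eliminated.
Round 5: Ivy 14, Priya 10. Ivy has a majority (≥13).

Ivy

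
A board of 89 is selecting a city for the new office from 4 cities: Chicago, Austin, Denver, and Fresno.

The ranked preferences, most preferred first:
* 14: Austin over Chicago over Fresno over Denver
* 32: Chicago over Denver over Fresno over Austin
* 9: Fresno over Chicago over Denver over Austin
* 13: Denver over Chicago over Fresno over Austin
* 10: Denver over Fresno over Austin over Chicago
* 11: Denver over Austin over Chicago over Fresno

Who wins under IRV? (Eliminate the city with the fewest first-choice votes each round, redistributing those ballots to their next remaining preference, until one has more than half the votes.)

Chicago

Round 1: Chicago 32, Austin 14, Denver 34, Fresno 9. Fresno eliminated.
Round 2: Chicago 41, Austin 14, Denver 34. Austin eliminated.
Round 3: Chicago 55, Denver 34. Chicago has a majority (≥45).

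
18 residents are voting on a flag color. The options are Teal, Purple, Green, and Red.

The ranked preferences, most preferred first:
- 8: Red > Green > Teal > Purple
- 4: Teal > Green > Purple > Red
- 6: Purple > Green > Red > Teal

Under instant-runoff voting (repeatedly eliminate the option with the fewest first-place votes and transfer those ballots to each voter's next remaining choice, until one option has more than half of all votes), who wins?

Purple

Round 1: Teal 4, Purple 6, Green 0, Red 8. Green eliminated.
Round 2: Teal 4, Purple 6, Red 8. Teal eliminated.
Round 3: Purple 10, Red 8. Purple has a majority (≥10).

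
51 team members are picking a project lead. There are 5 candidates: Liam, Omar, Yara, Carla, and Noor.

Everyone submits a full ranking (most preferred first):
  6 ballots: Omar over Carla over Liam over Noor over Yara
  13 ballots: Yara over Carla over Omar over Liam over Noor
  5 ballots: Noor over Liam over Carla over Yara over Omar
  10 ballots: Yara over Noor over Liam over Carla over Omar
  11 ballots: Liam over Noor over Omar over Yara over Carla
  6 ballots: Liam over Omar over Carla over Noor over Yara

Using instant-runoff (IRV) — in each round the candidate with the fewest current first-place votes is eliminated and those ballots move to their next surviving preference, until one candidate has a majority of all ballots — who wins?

Round 1: Liam 17, Omar 6, Yara 23, Carla 0, Noor 5. Carla eliminated.
Round 2: Liam 17, Omar 6, Yara 23, Noor 5. Noor eliminated.
Round 3: Liam 22, Omar 6, Yara 23. Omar eliminated.
Round 4: Liam 28, Yara 23. Liam has a majority (≥26).

Liam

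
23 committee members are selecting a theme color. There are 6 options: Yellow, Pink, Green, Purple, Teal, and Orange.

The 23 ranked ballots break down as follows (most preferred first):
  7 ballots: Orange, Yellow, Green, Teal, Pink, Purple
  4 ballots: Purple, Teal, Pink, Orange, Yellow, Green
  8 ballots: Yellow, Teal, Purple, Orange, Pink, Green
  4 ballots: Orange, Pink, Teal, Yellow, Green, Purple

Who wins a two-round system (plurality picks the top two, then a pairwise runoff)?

Round 1 first-place votes: Yellow 8, Pink 0, Green 0, Purple 4, Teal 0, Orange 11. Orange and Yellow advance.
Runoff: Orange is ranked above Yellow on 15 ballots, Yellow above Orange on 8.

Orange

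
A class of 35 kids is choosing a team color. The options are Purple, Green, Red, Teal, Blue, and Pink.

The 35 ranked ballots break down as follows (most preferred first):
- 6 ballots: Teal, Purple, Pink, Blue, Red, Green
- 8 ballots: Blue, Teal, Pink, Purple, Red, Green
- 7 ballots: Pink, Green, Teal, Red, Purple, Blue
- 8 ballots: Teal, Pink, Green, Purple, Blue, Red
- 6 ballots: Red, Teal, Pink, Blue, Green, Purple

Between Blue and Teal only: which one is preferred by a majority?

Teal

Blue is ranked above Teal on 8 ballots; Teal above Blue on 27.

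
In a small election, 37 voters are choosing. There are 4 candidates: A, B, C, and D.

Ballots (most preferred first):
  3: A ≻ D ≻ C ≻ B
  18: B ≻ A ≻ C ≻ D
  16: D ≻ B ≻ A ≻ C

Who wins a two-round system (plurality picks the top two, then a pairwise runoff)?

Round 1 first-place votes: A 3, B 18, C 0, D 16. B and D advance.
Runoff: B is ranked above D on 18 ballots, D above B on 19.

D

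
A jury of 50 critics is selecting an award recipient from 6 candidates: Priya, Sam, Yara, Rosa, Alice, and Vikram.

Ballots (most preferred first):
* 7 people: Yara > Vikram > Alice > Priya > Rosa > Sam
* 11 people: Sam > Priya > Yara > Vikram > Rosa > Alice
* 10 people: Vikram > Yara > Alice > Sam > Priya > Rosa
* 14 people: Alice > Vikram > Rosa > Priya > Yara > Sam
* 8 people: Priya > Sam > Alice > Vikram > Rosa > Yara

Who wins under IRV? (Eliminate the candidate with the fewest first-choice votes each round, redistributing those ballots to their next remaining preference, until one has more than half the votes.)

Vikram

Round 1: Priya 8, Sam 11, Yara 7, Rosa 0, Alice 14, Vikram 10. Rosa eliminated.
Round 2: Priya 8, Sam 11, Yara 7, Alice 14, Vikram 10. Yara eliminated.
Round 3: Priya 8, Sam 11, Alice 14, Vikram 17. Priya eliminated.
Round 4: Sam 19, Alice 14, Vikram 17. Alice eliminated.
Round 5: Sam 19, Vikram 31. Vikram has a majority (≥26).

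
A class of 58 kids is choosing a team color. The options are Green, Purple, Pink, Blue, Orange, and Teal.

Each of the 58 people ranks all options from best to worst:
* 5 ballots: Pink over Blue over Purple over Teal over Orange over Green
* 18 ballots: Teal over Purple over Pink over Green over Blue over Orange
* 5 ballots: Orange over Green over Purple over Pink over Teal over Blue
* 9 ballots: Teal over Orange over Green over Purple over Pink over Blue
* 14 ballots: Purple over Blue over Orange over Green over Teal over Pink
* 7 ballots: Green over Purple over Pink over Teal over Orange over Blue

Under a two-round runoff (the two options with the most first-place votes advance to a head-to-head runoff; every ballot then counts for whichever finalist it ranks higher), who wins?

Purple

Round 1 first-place votes: Green 7, Purple 14, Pink 5, Blue 0, Orange 5, Teal 27. Teal and Purple advance.
Runoff: Teal is ranked above Purple on 27 ballots, Purple above Teal on 31.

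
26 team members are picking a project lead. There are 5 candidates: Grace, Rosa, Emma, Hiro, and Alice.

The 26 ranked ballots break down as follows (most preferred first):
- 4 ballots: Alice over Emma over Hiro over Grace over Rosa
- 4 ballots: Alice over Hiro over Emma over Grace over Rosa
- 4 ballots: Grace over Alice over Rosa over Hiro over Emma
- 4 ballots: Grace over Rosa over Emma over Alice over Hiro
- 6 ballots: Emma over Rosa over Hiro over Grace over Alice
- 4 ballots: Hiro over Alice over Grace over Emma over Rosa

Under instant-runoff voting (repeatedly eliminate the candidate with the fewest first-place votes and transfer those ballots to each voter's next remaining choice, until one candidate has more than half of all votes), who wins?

Grace

Round 1: Grace 8, Rosa 0, Emma 6, Hiro 4, Alice 8. Rosa eliminated.
Round 2: Grace 8, Emma 6, Hiro 4, Alice 8. Hiro eliminated.
Round 3: Grace 8, Emma 6, Alice 12. Emma eliminated.
Round 4: Grace 14, Alice 12. Grace has a majority (≥14).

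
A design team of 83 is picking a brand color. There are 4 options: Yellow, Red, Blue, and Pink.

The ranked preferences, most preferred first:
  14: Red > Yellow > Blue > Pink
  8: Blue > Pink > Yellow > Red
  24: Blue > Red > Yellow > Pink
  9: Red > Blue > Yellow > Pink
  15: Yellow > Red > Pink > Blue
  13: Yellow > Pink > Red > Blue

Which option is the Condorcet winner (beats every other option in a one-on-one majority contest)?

Red vs Yellow: 47–36
Red vs Blue: 51–32
Red vs Pink: 62–21
Red beats every other option.

Red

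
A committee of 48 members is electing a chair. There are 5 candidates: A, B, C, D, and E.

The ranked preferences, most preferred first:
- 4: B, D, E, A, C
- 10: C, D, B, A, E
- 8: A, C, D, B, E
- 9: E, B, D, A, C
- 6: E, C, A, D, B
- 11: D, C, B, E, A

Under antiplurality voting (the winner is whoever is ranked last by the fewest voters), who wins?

D

Last-place votes: A 11, B 6, C 13, D 0, E 18.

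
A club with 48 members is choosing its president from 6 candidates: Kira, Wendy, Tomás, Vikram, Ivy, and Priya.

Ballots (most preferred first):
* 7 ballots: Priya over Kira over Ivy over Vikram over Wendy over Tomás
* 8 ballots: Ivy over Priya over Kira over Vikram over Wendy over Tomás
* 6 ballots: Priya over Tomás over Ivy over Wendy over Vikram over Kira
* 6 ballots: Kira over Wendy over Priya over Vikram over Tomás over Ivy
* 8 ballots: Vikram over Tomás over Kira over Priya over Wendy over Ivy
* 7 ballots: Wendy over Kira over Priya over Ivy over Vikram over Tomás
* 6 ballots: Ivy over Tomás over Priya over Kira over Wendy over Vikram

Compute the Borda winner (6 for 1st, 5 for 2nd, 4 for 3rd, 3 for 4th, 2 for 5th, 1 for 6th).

Kira: 7×5 + 8×4 + 6×1 + 6×6 + 8×4 + 7×5 + 6×3 = 194
Wendy: 7×2 + 8×2 + 6×3 + 6×5 + 8×2 + 7×6 + 6×2 = 148
Tomás: 7×1 + 8×1 + 6×5 + 6×2 + 8×5 + 7×1 + 6×5 = 134
Vikram: 7×3 + 8×3 + 6×2 + 6×3 + 8×6 + 7×2 + 6×1 = 143
Ivy: 7×4 + 8×6 + 6×4 + 6×1 + 8×1 + 7×3 + 6×6 = 171
Priya: 7×6 + 8×5 + 6×6 + 6×4 + 8×3 + 7×4 + 6×4 = 218

Priya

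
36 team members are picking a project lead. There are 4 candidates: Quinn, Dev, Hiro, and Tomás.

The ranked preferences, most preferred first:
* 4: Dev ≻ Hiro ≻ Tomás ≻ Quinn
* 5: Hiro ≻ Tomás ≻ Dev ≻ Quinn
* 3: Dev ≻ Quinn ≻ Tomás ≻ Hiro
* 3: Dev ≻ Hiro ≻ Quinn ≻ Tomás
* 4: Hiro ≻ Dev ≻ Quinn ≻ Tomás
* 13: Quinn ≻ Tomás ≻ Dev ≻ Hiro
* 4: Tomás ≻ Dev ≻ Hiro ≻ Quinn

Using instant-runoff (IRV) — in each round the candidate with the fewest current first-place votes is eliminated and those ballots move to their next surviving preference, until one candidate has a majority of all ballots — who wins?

Round 1: Quinn 13, Dev 10, Hiro 9, Tomás 4. Tomás eliminated.
Round 2: Quinn 13, Dev 14, Hiro 9. Hiro eliminated.
Round 3: Quinn 13, Dev 23. Dev has a majority (≥19).

Dev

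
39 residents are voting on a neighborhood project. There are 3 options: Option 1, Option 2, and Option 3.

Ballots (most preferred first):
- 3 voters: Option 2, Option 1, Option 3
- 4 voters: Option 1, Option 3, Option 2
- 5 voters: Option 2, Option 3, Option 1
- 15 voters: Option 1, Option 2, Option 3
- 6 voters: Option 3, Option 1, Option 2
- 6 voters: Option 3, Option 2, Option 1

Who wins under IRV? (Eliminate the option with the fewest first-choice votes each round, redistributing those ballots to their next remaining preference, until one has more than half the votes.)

Option 1

Round 1: Option 1 19, Option 2 8, Option 3 12. Option 2 eliminated.
Round 2: Option 1 22, Option 3 17. Option 1 has a majority (≥20).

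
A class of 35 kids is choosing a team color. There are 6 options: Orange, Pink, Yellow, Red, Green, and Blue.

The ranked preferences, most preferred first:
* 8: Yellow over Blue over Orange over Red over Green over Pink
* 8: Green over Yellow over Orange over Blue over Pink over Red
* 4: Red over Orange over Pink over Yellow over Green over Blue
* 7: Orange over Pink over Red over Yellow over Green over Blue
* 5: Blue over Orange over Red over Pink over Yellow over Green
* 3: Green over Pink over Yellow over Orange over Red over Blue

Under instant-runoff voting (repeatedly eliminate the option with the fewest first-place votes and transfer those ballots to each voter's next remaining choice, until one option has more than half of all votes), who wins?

Orange

Round 1: Orange 7, Pink 0, Yellow 8, Red 4, Green 11, Blue 5. Pink eliminated.
Round 2: Orange 7, Yellow 8, Red 4, Green 11, Blue 5. Red eliminated.
Round 3: Orange 11, Yellow 8, Green 11, Blue 5. Blue eliminated.
Round 4: Orange 16, Yellow 8, Green 11. Yellow eliminated.
Round 5: Orange 24, Green 11. Orange has a majority (≥18).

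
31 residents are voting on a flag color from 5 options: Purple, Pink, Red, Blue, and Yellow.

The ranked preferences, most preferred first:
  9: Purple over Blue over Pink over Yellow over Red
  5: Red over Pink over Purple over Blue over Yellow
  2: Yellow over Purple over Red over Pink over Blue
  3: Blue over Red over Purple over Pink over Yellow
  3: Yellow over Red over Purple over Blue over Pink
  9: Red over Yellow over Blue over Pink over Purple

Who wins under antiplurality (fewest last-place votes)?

Last-place votes: Purple 9, Pink 3, Red 9, Blue 2, Yellow 8.

Blue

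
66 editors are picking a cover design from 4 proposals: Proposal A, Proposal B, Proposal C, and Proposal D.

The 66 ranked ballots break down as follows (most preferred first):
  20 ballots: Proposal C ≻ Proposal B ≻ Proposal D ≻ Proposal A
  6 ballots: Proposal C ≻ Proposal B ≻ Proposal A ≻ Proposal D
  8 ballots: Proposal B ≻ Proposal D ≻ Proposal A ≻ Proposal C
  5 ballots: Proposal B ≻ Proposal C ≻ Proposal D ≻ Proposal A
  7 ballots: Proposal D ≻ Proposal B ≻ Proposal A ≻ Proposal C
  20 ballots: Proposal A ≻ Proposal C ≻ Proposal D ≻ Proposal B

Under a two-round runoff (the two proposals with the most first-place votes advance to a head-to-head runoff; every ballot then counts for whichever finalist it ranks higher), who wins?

Proposal A

Round 1 first-place votes: Proposal A 20, Proposal B 13, Proposal C 26, Proposal D 7. Proposal C and Proposal A advance.
Runoff: Proposal C is ranked above Proposal A on 31 ballots, Proposal A above Proposal C on 35.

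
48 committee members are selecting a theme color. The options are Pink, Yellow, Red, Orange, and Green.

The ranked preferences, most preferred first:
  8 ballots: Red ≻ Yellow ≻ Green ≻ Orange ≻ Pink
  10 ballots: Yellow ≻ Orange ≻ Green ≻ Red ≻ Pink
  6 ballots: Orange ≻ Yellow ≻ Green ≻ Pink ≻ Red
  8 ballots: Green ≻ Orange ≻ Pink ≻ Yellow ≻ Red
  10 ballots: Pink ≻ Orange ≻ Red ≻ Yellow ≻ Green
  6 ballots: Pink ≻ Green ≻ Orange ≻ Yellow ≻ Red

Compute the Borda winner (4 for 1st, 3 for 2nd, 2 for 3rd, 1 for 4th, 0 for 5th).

Orange

Pink: 8×0 + 10×0 + 6×1 + 8×2 + 10×4 + 6×4 = 86
Yellow: 8×3 + 10×4 + 6×3 + 8×1 + 10×1 + 6×1 = 106
Red: 8×4 + 10×1 + 6×0 + 8×0 + 10×2 + 6×0 = 62
Orange: 8×1 + 10×3 + 6×4 + 8×3 + 10×3 + 6×2 = 128
Green: 8×2 + 10×2 + 6×2 + 8×4 + 10×0 + 6×3 = 98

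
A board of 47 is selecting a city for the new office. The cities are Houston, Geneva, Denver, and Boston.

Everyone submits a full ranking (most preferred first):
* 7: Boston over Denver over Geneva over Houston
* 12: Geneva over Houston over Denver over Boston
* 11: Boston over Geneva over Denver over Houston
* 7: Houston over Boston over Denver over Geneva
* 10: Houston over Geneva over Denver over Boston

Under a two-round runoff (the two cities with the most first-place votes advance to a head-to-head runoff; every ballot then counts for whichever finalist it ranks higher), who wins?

Round 1 first-place votes: Houston 17, Geneva 12, Denver 0, Boston 18. Boston and Houston advance.
Runoff: Boston is ranked above Houston on 18 ballots, Houston above Boston on 29.

Houston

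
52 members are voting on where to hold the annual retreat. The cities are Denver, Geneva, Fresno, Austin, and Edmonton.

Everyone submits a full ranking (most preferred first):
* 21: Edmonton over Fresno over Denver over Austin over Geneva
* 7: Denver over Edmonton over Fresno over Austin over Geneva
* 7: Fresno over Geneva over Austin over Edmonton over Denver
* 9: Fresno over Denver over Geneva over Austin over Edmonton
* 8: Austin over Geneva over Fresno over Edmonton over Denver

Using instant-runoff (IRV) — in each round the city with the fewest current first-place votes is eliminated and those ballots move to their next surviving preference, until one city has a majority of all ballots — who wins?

Round 1: Denver 7, Geneva 0, Fresno 16, Austin 8, Edmonton 21. Geneva eliminated.
Round 2: Denver 7, Fresno 16, Austin 8, Edmonton 21. Denver eliminated.
Round 3: Fresno 16, Austin 8, Edmonton 28. Edmonton has a majority (≥27).

Edmonton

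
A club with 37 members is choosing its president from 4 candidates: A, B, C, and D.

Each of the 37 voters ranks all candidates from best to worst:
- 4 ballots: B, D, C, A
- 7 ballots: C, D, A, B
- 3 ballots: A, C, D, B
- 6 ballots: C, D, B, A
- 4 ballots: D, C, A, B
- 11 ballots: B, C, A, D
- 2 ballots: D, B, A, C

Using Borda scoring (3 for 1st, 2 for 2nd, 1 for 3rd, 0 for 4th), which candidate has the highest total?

C

A: 4×0 + 7×1 + 3×3 + 6×0 + 4×1 + 11×1 + 2×1 = 33
B: 4×3 + 7×0 + 3×0 + 6×1 + 4×0 + 11×3 + 2×2 = 55
C: 4×1 + 7×3 + 3×2 + 6×3 + 4×2 + 11×2 + 2×0 = 79
D: 4×2 + 7×2 + 3×1 + 6×2 + 4×3 + 11×0 + 2×3 = 55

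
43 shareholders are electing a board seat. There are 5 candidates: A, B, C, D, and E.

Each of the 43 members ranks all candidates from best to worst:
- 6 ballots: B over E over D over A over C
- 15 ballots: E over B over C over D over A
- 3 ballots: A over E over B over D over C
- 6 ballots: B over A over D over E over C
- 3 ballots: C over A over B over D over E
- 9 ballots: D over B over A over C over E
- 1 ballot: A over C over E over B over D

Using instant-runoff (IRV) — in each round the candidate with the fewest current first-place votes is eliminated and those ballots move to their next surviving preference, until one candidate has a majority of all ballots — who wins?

B

Round 1: A 4, B 12, C 3, D 9, E 15. C eliminated.
Round 2: A 7, B 12, D 9, E 15. A eliminated.
Round 3: B 15, D 9, E 19. D eliminated.
Round 4: B 24, E 19. B has a majority (≥22).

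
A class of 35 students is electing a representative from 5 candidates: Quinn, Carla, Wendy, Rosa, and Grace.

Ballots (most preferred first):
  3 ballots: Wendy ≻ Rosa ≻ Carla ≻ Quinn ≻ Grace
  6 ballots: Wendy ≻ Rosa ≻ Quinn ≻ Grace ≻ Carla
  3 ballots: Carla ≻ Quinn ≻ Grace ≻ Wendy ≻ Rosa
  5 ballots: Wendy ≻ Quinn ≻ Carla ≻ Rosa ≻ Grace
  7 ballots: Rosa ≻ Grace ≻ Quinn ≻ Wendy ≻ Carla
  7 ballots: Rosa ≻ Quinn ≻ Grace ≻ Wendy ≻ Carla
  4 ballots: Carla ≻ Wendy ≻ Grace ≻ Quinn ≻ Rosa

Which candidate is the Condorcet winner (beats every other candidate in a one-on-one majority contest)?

Wendy

Wendy vs Quinn: 18–17
Wendy vs Carla: 28–7
Wendy vs Rosa: 21–14
Wendy vs Grace: 18–17
Wendy beats every other candidate.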